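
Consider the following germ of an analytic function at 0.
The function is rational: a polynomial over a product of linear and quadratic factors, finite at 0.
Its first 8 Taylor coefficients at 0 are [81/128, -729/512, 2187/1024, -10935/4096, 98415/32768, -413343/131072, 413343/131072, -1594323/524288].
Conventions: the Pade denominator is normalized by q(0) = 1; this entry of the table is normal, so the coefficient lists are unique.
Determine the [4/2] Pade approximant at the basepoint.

The Pade approximant has numerator coefficients [81/128, -81/256, 729/5120, -2187/40960, 2187/163840]; denominator coefficients [1, 7/4, 63/80].

Taylor coefficients needed (read off): a_0 = 81/128, a_1 = -729/512, a_2 = 2187/1024, a_3 = -10935/4096, a_4 = 98415/32768, a_5 = -413343/131072, a_6 = 413343/131072.
Write the denominator as Q(x) = 1 + q1*x + q2*x^2. Requiring Q*f - P = O(x^7) with deg P <= 4 kills the coefficients of x^5..x^6 in Q*f:
  x^5: a_5 + q1*a_4 + q2*a_3 = 0, i.e. -413343/131072 + (98415/32768)*q1 + (-10935/4096)*q2 = 0.
  x^6: a_6 + q1*a_5 + q2*a_4 = 0, i.e. 413343/131072 + (-413343/131072)*q1 + (98415/32768)*q2 = 0.
Solving this linear system: q1 = 7/4, q2 = 63/80.
The numerator is Q*f truncated at degree 4: P0 = a_0 = 81/128; P1 = a_1 + q1*a_0 = -81/256; P2 = a_2 + q1*a_1 + q2*a_0 = 729/5120; P3 = a_3 + q1*a_2 + q2*a_1 = -2187/40960; P4 = a_4 + q1*a_3 + q2*a_2 = 2187/163840.


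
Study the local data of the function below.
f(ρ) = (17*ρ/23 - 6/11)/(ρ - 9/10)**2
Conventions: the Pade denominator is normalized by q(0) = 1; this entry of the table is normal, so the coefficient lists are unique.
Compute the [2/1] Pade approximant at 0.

Taylor coefficients needed (expand at 0): a_0 = -200/297, a_1 = -35900/61479, a_2 = -86000/184437, a_3 = -1570000/4979799.
Write the denominator as Q(ρ) = 1 + q1*ρ. Requiring Q*f - P = O(ρ^4) with deg P <= 2 kills the coefficients of ρ^3..ρ^3 in Q*f:
  ρ^3: a_3 + q1*a_2 = 0, i.e. -1570000/4979799 + (-86000/184437)*q1 = 0.
Solving this linear system: q1 = -785/1161.
The numerator is Q*f truncated at degree 2: P0 = a_0 = -200/297; P1 = a_1 + q1*a_0 = -1020100/7930791; P2 = a_2 + q1*a_1 = -5100500/71377119.

The Pade approximant has numerator coefficients [-200/297, -1020100/7930791, -5100500/71377119]; denominator coefficients [1, -785/1161].


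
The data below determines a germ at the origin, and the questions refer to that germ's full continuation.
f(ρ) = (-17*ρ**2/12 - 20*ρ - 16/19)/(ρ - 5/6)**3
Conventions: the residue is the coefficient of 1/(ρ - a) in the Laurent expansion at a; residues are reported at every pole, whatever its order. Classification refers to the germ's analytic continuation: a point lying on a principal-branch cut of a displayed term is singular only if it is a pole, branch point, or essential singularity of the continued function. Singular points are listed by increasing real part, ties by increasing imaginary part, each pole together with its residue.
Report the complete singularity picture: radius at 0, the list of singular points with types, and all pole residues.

Denominator factor (ρ - 5/6)^3: pole of order 3 at 5/6, modulus 5/6.
The radius of convergence is the smallest modulus among the singular points: 5/6.
At the order-3 pole 5/6 set g(ρ) = (ρ - (5/6))^3*f(ρ) = -17*ρ**2/12 - 20*ρ - 16/19.
Order-3 pole: residue = g''(a)/2; g''(5/6) = -17/6, so the residue is -17/12.

Radius of convergence at 0: 5/6.
At 5/6: a pole of order 3; residue -17/12.


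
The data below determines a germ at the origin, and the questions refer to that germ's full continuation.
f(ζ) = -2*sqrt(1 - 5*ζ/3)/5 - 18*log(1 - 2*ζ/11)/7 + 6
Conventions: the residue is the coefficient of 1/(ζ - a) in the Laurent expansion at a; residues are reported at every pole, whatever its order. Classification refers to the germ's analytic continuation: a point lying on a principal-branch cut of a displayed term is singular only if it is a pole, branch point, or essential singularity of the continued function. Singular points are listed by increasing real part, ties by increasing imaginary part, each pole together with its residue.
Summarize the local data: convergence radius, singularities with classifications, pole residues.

Radius of convergence at 0: 3/5.
At 3/5: an algebraic (square-root) branch point.
At 11/2: a logarithmic branch point.

Branch term (-2/5)*sqrt(1 - ζ/(3/5)): its argument vanishes at ζ = 3/5, a square-root branch point, modulus 3/5.
Branch term (-18/7)*log(1 - ζ/(11/2)): its argument vanishes at ζ = 11/2, a logarithmic branch point, modulus 11/2.
The radius of convergence is the smallest modulus among the singular points: 3/5.
List the singular points by increasing real part (a conjugate pair: the negative imaginary part first).


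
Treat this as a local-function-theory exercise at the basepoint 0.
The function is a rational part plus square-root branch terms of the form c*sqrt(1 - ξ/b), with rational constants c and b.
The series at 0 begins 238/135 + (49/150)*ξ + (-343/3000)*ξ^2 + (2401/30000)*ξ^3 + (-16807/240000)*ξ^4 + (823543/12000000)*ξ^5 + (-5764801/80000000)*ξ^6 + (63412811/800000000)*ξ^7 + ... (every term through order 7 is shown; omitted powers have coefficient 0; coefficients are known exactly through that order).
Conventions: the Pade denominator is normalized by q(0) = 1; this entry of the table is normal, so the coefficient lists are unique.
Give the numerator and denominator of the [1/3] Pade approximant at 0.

The Pade approximant has numerator coefficients [238/135, 207907/130275]; denominator coefficients [1, 2779/3860, -1323/19300, 21609/1544000].

Taylor coefficients needed (read off): a_0 = 238/135, a_1 = 49/150, a_2 = -343/3000, a_3 = 2401/30000, a_4 = -16807/240000.
Write the denominator as Q(ξ) = 1 + q1*ξ + q2*ξ^2 + q3*ξ^3. Requiring Q*f - P = O(ξ^5) with deg P <= 1 kills the coefficients of ξ^2..ξ^4 in Q*f:
  ξ^2: a_2 + q1*a_1 + q2*a_0 = 0, i.e. -343/3000 + (49/150)*q1 + (238/135)*q2 = 0.
  ξ^3: a_3 + q1*a_2 + q2*a_1 + q3*a_0 = 0, i.e. 2401/30000 + (-343/3000)*q1 + (49/150)*q2 + (238/135)*q3 = 0.
  ξ^4: a_4 + q1*a_3 + q2*a_2 + q3*a_1 = 0, i.e. -16807/240000 + (2401/30000)*q1 + (-343/3000)*q2 + (49/150)*q3 = 0.
Solving this linear system: q1 = 2779/3860, q2 = -1323/19300, q3 = 21609/1544000.
The numerator is Q*f truncated at degree 1: P0 = a_0 = 238/135; P1 = a_1 + q1*a_0 = 207907/130275.


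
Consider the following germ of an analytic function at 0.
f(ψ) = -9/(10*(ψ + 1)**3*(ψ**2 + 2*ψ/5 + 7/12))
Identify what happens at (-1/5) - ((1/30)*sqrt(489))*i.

The point is a pole of order 1.

The denominator factor ψ**2 + 2*ψ/5 + 7/12 vanishes at (-1/5) - ((1/30)*sqrt(489))*i and appears to the power 1; the numerator there equals -9/10, nonzero, and no other factor vanishes.
Hence a pole whose order is the multiplicity, 1.


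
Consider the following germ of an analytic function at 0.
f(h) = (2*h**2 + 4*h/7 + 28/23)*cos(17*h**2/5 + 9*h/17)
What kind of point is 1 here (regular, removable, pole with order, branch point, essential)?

There is no denominator, hence no pole anywhere.
The factor cos(17*h**2/5 + 9*h/17) is entire.
So the germ continues analytically to 1.

The point is a regular point.


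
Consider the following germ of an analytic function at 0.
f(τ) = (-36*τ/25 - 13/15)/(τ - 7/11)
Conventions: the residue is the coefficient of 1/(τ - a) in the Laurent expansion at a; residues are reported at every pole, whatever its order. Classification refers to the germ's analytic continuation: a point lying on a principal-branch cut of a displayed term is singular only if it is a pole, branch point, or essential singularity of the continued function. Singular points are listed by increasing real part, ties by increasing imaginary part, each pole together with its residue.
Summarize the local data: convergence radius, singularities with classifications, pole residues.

Denominator factor (τ - 7/11): pole of order 1 at 7/11, modulus 7/11.
The radius of convergence is the smallest modulus among the singular points: 7/11.
At the order-1 pole 7/11 set g(τ) = (τ - (7/11))*f(τ) = -36*τ/25 - 13/15.
Simple pole: residue = g(a) at a = 7/11, which is -1471/825.

Radius of convergence at 0: 7/11.
At 7/11: a pole of order 1; residue -1471/825.


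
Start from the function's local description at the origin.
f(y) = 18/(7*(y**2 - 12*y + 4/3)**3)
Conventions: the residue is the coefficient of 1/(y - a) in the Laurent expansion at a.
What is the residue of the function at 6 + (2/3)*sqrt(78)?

The residue is (243/31496192)*sqrt(78).

The factor y**2 - 12*y + 4/3 splits as (y - a)(y - a') with a = 6 + (2/3)*sqrt(78), a' = 6 - (2/3)*sqrt(78). At the order-3 pole a set g(y) = (y - a)^3*f(y) = [18/7] / (y - a')^3.
Order-3 pole: residue = g''(a)/2; g''(6 + (2/3)*sqrt(78)) = (243/15748096)*sqrt(78), so the residue is (243/31496192)*sqrt(78).


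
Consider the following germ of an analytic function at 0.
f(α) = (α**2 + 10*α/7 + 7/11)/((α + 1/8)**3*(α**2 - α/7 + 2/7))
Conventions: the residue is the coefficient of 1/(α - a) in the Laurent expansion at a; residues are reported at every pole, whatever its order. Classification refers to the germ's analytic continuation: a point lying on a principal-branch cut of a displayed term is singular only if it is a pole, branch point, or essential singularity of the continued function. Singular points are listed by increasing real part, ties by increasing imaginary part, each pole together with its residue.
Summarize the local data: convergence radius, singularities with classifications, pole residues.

Radius of convergence at 0: 1/8.
At -1/8: a pole of order 3; residue 15432192/2924207.
At (1/14) - ((1/14)*sqrt(55))*i: a pole of order 1; residue (-7716096/2924207) - ((8338688/14621035)*sqrt(55))*i.
At (1/14) + ((1/14)*sqrt(55))*i: a pole of order 1; residue (-7716096/2924207) + ((8338688/14621035)*sqrt(55))*i.


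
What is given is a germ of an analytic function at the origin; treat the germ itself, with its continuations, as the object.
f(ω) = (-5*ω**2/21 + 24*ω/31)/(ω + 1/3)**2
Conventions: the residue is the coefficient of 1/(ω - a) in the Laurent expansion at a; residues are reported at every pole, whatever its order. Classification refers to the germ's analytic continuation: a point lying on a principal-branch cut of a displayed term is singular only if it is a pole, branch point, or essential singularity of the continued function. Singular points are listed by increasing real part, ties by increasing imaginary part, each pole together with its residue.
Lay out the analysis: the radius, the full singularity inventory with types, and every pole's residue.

Denominator factor (ω + 1/3)^2: pole of order 2 at -1/3, modulus 1/3.
The radius of convergence is the smallest modulus among the singular points: 1/3.
At the order-2 pole -1/3 set g(ω) = (ω - (-1/3))^2*f(ω) = -5*ω**2/21 + 24*ω/31.
Order-2 pole: residue = g'(a); g'(-1/3) = 1822/1953, so the residue is 1822/1953.

Radius of convergence at 0: 1/3.
At -1/3: a pole of order 2; residue 1822/1953.


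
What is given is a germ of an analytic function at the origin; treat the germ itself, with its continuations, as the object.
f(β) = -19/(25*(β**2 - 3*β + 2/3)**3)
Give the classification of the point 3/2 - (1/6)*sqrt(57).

The denominator factor β**2 - 3*β + 2/3 vanishes at 3/2 - (1/6)*sqrt(57) and appears to the power 3; the numerator there equals -19/25, nonzero, and no other factor vanishes.
Hence a pole whose order is the multiplicity, 3.

The point is a pole of order 3.


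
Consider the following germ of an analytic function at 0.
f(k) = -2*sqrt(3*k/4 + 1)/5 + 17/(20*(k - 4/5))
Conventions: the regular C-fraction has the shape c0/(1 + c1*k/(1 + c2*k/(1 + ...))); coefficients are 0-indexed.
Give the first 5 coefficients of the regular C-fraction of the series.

Taylor coefficients (expand at 0): a_0 = -117/80, a_1 = -473/320, a_2 = -2089/1280, a_3 = -10679/5120, a_4 = -42419/16384.
c0 = a_0 = -117/80. Peel one level at a time: if S = 1 + c*k/S' with S'(0) = 1, then c is the k-coefficient of S and S' = c*k/(S - 1).
S_1 = c0/f = 1 + (-473/468)*k + (-5171/54756)*k^2 + ...; c1 = -473/468.
S_2 = c1*k/(S_1 - 1) = 1 + (-5171/55341)*k + (-343623/1789832)*k^2 + ...; c2 = -5171/55341.
S_3 = c2*k/(S_2 - 1) = 1 + (-40203891/19567064)*k + (30246114015/6845245696)*k^2 + ...; c3 = -40203891/19567064.
S_4 = c3*k/(S_3 - 1) = 1 + (40759008345/18953328352)*k + ...; c4 = 40759008345/18953328352.

The regular C-fraction coefficients are [-117/80, -473/468, -5171/55341, -40203891/19567064, 40759008345/18953328352].


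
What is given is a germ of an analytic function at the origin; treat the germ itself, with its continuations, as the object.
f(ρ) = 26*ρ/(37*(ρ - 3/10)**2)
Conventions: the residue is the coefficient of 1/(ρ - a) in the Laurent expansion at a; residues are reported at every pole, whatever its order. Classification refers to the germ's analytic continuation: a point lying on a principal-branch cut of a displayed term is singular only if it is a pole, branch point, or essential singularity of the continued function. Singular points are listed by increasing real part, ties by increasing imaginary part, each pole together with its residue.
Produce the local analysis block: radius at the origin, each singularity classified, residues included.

Radius of convergence at 0: 3/10.
At 3/10: a pole of order 2; residue 26/37.

Denominator factor (ρ - 3/10)^2: pole of order 2 at 3/10, modulus 3/10.
The radius of convergence is the smallest modulus among the singular points: 3/10.
At the order-2 pole 3/10 set g(ρ) = (ρ - (3/10))^2*f(ρ) = 26*ρ/37.
Order-2 pole: residue = g'(a); g'(3/10) = 26/37, so the residue is 26/37.


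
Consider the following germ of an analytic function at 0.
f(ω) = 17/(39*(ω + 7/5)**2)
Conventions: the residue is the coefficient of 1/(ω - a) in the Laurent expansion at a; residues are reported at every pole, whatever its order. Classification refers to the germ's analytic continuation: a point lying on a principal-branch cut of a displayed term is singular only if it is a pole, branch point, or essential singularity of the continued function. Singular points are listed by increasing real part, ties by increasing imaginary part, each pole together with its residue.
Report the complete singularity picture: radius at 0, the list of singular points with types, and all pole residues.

Denominator factor (ω + 7/5)^2: pole of order 2 at -7/5, modulus 7/5.
The radius of convergence is the smallest modulus among the singular points: 7/5.
At the order-2 pole -7/5 set g(ω) = (ω - (-7/5))^2*f(ω) = 17/39.
Order-2 pole: residue = g'(a); g'(-7/5) = 0, so the residue is 0.

Radius of convergence at 0: 7/5.
At -7/5: a pole of order 2; residue 0.


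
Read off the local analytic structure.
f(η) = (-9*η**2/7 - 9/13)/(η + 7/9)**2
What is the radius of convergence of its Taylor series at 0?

The radius of convergence is 7/9.

Denominator factor (η + 7/9)^2: pole of order 2 at -7/9, modulus 7/9.
The radius of convergence is the smallest modulus among the singular points: 7/9.


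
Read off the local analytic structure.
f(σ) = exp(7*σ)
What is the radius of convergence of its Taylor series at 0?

The radius of convergence is infinite.

The factor exp(7*σ) is entire and contributes no finite singular point.
The polynomial part has no poles.
No finite singular points: the Taylor series at 0 converges everywhere.


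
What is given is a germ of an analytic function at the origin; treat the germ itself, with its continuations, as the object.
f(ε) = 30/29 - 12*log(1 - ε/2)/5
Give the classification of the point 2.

The point is a logarithmic branch point.

The term (-12/5)*log(1 - ε/(2)) has argument 1 - 2/(2) = 0 at 2: a logarithmic (infinitely-sheeted) branch point; the remaining terms are analytic or single-valued there.


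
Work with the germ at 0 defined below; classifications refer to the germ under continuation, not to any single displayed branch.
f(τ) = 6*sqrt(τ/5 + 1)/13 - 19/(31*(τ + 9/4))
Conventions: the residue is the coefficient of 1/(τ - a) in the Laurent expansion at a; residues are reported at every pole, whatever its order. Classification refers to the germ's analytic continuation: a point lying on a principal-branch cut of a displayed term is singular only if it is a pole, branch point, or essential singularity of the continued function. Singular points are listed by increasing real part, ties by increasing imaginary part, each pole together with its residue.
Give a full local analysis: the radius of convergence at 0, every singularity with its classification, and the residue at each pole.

Radius of convergence at 0: 9/4.
At -5: an algebraic (square-root) branch point.
At -9/4: a pole of order 1; residue -19/31.

Denominator factor (τ + 9/4): pole of order 1 at -9/4, modulus 9/4.
Branch term (6/13)*sqrt(1 - τ/(-5)): its argument vanishes at τ = -5, a square-root branch point, modulus 5.
The radius of convergence is the smallest modulus among the singular points: 9/4.
The branch term is analytic at -9/4 and contributes nothing to the residue; only the rational part matters.
At the order-1 pole -9/4 set g(τ) = (τ - (-9/4))*(rational part) = -19/31.
Simple pole: residue = g(a) at a = -9/4, which is -19/31.
List the singular points by increasing real part (a conjugate pair: the negative imaginary part first).


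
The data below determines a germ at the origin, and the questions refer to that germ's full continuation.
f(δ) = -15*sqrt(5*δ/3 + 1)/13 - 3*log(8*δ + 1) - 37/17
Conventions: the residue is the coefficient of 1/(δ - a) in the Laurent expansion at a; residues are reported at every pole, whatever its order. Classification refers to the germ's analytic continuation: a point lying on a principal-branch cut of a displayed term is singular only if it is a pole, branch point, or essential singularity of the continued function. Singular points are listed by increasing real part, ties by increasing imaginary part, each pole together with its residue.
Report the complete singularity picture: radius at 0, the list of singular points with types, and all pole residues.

Radius of convergence at 0: 1/8.
At -3/5: an algebraic (square-root) branch point.
At -1/8: a logarithmic branch point.

Branch term (-15/13)*sqrt(1 - δ/(-3/5)): its argument vanishes at δ = -3/5, a square-root branch point, modulus 3/5.
Branch term (-3)*log(1 - δ/(-1/8)): its argument vanishes at δ = -1/8, a logarithmic branch point, modulus 1/8.
The radius of convergence is the smallest modulus among the singular points: 1/8.
List the singular points by increasing real part (a conjugate pair: the negative imaginary part first).


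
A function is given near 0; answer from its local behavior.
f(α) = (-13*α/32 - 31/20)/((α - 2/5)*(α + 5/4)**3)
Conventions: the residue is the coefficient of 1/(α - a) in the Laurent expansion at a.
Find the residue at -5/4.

At the order-3 pole -5/4 set g(α) = (α - (-5/4))^3*f(α) = (-13*α/32 - 31/20)/(α - 2/5).
Order-3 pole: residue = g''(a)/2; g''(-5/4) = 27400/35937, so the residue is 13700/35937.

The residue is 13700/35937.


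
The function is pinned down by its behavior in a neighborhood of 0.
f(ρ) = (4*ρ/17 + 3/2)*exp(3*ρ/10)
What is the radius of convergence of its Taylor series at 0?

The radius of convergence is infinite.

The factor exp(3*ρ/10) is entire and contributes no finite singular point.
The polynomial part has no poles.
No finite singular points: the Taylor series at 0 converges everywhere.


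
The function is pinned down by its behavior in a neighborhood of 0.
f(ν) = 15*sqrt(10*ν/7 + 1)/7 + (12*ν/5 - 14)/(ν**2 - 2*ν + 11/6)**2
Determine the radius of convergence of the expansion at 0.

The radius of convergence is 7/10.

Denominator factor (ν**2 - 2*ν + 11/6)^2: discriminant -10/3, complex-conjugate roots (1) + ((1/6)*sqrt(30))*i and (1) - ((1/6)*sqrt(30))*i; poles of order 2, moduli (1/6)*sqrt(66) and (1/6)*sqrt(66).
Branch term (15/7)*sqrt(1 - ν/(-7/10)): its argument vanishes at ν = -7/10, a square-root branch point, modulus 7/10.
The radius of convergence is the smallest modulus among the singular points: 7/10.


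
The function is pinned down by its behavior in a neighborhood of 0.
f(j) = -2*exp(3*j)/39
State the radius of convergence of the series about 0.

The radius of convergence is infinite.

The factor exp(3*j) is entire and contributes no finite singular point.
The polynomial part has no poles.
No finite singular points: the Taylor series at 0 converges everywhere.


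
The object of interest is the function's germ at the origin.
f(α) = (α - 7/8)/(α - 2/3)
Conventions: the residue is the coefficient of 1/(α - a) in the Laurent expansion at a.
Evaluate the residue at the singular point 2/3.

The residue is -5/24.

At the order-1 pole 2/3 set g(α) = (α - (2/3))*f(α) = α - 7/8.
Simple pole: residue = g(a) at a = 2/3, which is -5/24.


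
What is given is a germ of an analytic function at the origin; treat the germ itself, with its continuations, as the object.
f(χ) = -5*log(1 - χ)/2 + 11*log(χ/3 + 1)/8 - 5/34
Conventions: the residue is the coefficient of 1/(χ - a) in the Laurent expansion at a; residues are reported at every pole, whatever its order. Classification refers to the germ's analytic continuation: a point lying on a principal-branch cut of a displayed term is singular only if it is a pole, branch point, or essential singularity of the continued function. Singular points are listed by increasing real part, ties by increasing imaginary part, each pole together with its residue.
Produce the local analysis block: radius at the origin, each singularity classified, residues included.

Branch term (11/8)*log(1 - χ/(-3)): its argument vanishes at χ = -3, a logarithmic branch point, modulus 3.
Branch term (-5/2)*log(1 - χ/(1)): its argument vanishes at χ = 1, a logarithmic branch point, modulus 1.
The radius of convergence is the smallest modulus among the singular points: 1.
List the singular points by increasing real part (a conjugate pair: the negative imaginary part first).

Radius of convergence at 0: 1.
At -3: a logarithmic branch point.
At 1: a logarithmic branch point.


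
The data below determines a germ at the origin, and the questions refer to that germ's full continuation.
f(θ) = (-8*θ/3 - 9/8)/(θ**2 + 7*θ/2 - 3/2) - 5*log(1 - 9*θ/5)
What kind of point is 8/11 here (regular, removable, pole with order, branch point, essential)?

The point is a regular point.

Denominator factors: θ**2 + 7*θ/2 - 3/2 = 381/242 at θ = 8/11 — none vanishes.
Branch term log(1 - θ/(5/9)): argument at 8/11 is -17/55, nonzero, so 8/11 is not its branch point (a point on a principal cut is still regular for the continued germ).
So the germ continues analytically to 8/11.


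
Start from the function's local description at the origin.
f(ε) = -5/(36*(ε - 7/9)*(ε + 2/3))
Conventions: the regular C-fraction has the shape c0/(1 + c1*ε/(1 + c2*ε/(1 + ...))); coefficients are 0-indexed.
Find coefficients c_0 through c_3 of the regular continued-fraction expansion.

The regular C-fraction coefficients are [15/56, 3/14, 9, -9].

Taylor coefficients (expand at 0): a_0 = 15/56, a_1 = -45/784, a_2 = 5805/10976, a_3 = -34425/153664.
c0 = a_0 = 15/56. Peel one level at a time: if S = 1 + c*ε/S' with S'(0) = 1, then c is the ε-coefficient of S and S' = c*ε/(S - 1).
S_1 = c0/f = 1 + (3/14)*ε + (-27/14)*ε^2 + ...; c1 = 3/14.
S_2 = c1*ε/(S_1 - 1) = 1 + (9)*ε + (81)*ε^2 + ...; c2 = 9.
S_3 = c2*ε/(S_2 - 1) = 1 + (-9)*ε + ...; c3 = -9.


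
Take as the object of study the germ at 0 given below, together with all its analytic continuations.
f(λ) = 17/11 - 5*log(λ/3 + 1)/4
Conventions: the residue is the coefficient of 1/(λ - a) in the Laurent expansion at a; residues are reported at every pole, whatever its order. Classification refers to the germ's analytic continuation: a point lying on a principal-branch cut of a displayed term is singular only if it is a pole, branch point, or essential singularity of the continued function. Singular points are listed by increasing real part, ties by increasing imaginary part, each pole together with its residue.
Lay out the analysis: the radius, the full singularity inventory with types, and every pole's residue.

Branch term (-5/4)*log(1 - λ/(-3)): its argument vanishes at λ = -3, a logarithmic branch point, modulus 3.
The radius of convergence is the smallest modulus among the singular points: 3.

Radius of convergence at 0: 3.
At -3: a logarithmic branch point.


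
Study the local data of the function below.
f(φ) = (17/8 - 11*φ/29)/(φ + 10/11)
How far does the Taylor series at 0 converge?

The radius of convergence is 10/11.

Denominator factor (φ + 10/11): pole of order 1 at -10/11, modulus 10/11.
The radius of convergence is the smallest modulus among the singular points: 10/11.


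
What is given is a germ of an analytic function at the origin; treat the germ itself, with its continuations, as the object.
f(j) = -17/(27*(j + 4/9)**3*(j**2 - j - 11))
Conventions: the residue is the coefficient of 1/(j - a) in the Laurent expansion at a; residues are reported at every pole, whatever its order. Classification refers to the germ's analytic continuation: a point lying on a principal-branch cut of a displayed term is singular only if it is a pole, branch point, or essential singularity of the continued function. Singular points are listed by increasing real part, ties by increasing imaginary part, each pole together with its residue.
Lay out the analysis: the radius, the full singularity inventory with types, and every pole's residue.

Denominator factor (j**2 - j - 11): discriminant 45, real irrational roots 1/2 + (3/2)*sqrt(5) and 1/2 - (3/2)*sqrt(5); poles of order 1, moduli 1/2 + (3/2)*sqrt(5) and -1/2 + (3/2)*sqrt(5).
Denominator factor (j + 4/9)^3: pole of order 3 at -4/9, modulus 4/9.
The radius of convergence is the smallest modulus among the singular points: 4/9.
The factor j**2 - j - 11 splits as (j - a)(j - a') with a = 1/2 - (3/2)*sqrt(5), a' = 1/2 + (3/2)*sqrt(5). At the order-1 pole a set g(j) = (j - a)*f(j) = [-17/(27*(j + 4/9)**3)] / (j - a').
Simple pole: residue = g(a) at a = 1/2 - (3/2)*sqrt(5), which is -2329884/590589719 - (3649203/2952948595)*sqrt(5).
At the order-3 pole -4/9 set g(j) = (j - (-4/9))^3*f(j) = -17/(27*(j**2 - j - 11)).
Order-3 pole: residue = g''(a)/2; g''(-4/9) = 9319536/590589719, so the residue is 4659768/590589719.
The factor j**2 - j - 11 splits as (j - a)(j - a') with a = 1/2 + (3/2)*sqrt(5), a' = 1/2 - (3/2)*sqrt(5). At the order-1 pole a set g(j) = (j - a)*f(j) = [-17/(27*(j + 4/9)**3)] / (j - a').
Simple pole: residue = g(a) at a = 1/2 + (3/2)*sqrt(5), which is -2329884/590589719 + (3649203/2952948595)*sqrt(5).
List the singular points by increasing real part (a conjugate pair: the negative imaginary part first).

Radius of convergence at 0: 4/9.
At 1/2 - (3/2)*sqrt(5): a pole of order 1; residue -2329884/590589719 - (3649203/2952948595)*sqrt(5).
At -4/9: a pole of order 3; residue 4659768/590589719.
At 1/2 + (3/2)*sqrt(5): a pole of order 1; residue -2329884/590589719 + (3649203/2952948595)*sqrt(5).


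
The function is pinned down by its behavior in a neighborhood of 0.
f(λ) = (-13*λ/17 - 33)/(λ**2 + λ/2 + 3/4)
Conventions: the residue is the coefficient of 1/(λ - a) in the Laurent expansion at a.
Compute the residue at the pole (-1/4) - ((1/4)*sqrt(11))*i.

The residue is (-13/34) - ((2231/374)*sqrt(11))*i.

The factor λ**2 + λ/2 + 3/4 splits as (λ - a)(λ - a') with a = (-1/4) - ((1/4)*sqrt(11))*i, a' = (-1/4) + ((1/4)*sqrt(11))*i. At the order-1 pole a set g(λ) = (λ - a)*f(λ) = [-13*λ/17 - 33] / (λ - a').
Simple pole: residue = g(a) at a = (-1/4) - ((1/4)*sqrt(11))*i, which is (-13/34) - ((2231/374)*sqrt(11))*i.


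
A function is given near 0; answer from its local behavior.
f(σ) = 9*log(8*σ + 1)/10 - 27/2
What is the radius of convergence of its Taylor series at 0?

The radius of convergence is 1/8.

Branch term (9/10)*log(1 - σ/(-1/8)): its argument vanishes at σ = -1/8, a logarithmic branch point, modulus 1/8.
The radius of convergence is the smallest modulus among the singular points: 1/8.


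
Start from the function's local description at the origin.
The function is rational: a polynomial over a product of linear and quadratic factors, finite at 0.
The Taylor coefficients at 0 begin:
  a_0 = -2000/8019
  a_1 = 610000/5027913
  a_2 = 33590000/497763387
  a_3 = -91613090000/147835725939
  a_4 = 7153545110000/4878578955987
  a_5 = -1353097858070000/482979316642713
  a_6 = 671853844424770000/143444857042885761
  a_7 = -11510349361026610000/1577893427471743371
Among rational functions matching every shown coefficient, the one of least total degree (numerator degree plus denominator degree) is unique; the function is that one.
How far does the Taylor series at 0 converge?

No rational of total degree below 5 reproduces all 8 coefficients; solving the [1/4] Pade equations on them gives f(κ) = (12*κ/19 + 2/7)/((κ - 11/7)*(κ + 9/10)**3), whose expansion matches every shown term.
Denominator factor (κ - 11/7): pole of order 1 at 11/7, modulus 11/7.
Denominator factor (κ + 9/10)^3: pole of order 3 at -9/10, modulus 9/10.
The radius of convergence is the smallest modulus among the singular points: 9/10.

The radius of convergence is 9/10.


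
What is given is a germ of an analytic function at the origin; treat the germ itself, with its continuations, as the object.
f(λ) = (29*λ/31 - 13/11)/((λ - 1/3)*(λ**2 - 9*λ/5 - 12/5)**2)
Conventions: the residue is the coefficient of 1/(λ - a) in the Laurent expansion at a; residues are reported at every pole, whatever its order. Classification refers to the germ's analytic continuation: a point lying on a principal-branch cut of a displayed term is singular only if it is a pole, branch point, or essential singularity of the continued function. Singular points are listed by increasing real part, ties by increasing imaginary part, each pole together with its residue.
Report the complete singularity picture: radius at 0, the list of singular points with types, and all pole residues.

Radius of convergence at 0: 1/3.
At 9/10 - (1/10)*sqrt(321): a pole of order 2; residue 12015/230516 + (28533595/7917533052)*sqrt(321).
At 1/3: a pole of order 1; residue -12015/115258.
At 9/10 + (1/10)*sqrt(321): a pole of order 2; residue 12015/230516 - (28533595/7917533052)*sqrt(321).


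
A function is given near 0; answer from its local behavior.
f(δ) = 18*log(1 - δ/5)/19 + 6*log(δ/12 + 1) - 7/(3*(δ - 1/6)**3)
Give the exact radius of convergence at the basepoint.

Denominator factor (δ - 1/6)^3: pole of order 3 at 1/6, modulus 1/6.
Branch term (18/19)*log(1 - δ/(5)): its argument vanishes at δ = 5, a logarithmic branch point, modulus 5.
Branch term (6)*log(1 - δ/(-12)): its argument vanishes at δ = -12, a logarithmic branch point, modulus 12.
The radius of convergence is the smallest modulus among the singular points: 1/6.

The radius of convergence is 1/6.


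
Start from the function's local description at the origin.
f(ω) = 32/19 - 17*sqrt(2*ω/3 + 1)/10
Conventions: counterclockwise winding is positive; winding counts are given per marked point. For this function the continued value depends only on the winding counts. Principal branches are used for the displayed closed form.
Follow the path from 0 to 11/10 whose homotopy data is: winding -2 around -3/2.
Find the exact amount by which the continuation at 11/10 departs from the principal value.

Continued minus principal equals 0.

The rational part is single-valued and drops out of the difference; each branch term changes only by its own monodromy.
(-17/10)*sqrt(1 - ω/(-3/2)): winding -2 is even, the square root returns to the same sheet, contribution 0.
Summing the contributions at ω = 11/10 gives 0.


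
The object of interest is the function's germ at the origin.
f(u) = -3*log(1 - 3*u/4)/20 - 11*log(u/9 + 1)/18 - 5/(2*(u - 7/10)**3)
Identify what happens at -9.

The point is a logarithmic branch point.

The term (-11/18)*log(1 - u/(-9)) has argument 1 - -9/(-9) = 0 at -9: a logarithmic (infinitely-sheeted) branch point; the remaining terms are analytic or single-valued there.


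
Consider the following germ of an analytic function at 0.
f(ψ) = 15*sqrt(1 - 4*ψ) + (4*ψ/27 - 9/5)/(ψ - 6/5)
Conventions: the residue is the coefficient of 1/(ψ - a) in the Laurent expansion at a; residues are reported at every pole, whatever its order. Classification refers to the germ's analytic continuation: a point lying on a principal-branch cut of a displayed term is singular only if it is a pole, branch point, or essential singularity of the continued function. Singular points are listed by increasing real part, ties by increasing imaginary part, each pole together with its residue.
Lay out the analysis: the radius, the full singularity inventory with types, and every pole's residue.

Radius of convergence at 0: 1/4.
At 1/4: an algebraic (square-root) branch point.
At 6/5: a pole of order 1; residue -73/45.

Denominator factor (ψ - 6/5): pole of order 1 at 6/5, modulus 6/5.
Branch term (15)*sqrt(1 - ψ/(1/4)): its argument vanishes at ψ = 1/4, a square-root branch point, modulus 1/4.
The radius of convergence is the smallest modulus among the singular points: 1/4.
The branch term is analytic at 6/5 and contributes nothing to the residue; only the rational part matters.
At the order-1 pole 6/5 set g(ψ) = (ψ - (6/5))*(rational part) = 4*ψ/27 - 9/5.
Simple pole: residue = g(a) at a = 6/5, which is -73/45.
List the singular points by increasing real part (a conjugate pair: the negative imaginary part first).


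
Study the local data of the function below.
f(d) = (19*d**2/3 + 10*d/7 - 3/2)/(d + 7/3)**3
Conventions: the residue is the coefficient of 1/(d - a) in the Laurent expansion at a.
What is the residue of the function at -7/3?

At the order-3 pole -7/3 set g(d) = (d - (-7/3))^3*f(d) = 19*d**2/3 + 10*d/7 - 3/2.
Order-3 pole: residue = g''(a)/2; g''(-7/3) = 38/3, so the residue is 19/3.

The residue is 19/3.


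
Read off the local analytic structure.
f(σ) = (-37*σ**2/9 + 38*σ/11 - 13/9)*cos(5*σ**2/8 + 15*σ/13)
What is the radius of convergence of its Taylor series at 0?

The factor cos(5*σ**2/8 + 15*σ/13) is entire and contributes no finite singular point.
The polynomial part has no poles.
No finite singular points: the Taylor series at 0 converges everywhere.

The radius of convergence is infinite.


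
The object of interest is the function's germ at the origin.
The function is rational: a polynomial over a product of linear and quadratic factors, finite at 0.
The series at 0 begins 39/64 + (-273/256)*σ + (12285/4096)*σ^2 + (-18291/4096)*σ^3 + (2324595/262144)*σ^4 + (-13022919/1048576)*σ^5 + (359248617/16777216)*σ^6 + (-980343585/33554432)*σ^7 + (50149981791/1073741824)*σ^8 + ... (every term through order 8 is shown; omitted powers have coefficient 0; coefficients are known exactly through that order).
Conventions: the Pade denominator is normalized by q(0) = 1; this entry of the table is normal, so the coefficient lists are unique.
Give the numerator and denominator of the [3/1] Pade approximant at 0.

The Pade approximant has numerator coefficients [39/64, 39429/274432, 967785/1097728, 26174967/17563648]; denominator coefficients [1, 8515/4288].

Taylor coefficients needed (read off): a_0 = 39/64, a_1 = -273/256, a_2 = 12285/4096, a_3 = -18291/4096, a_4 = 2324595/262144.
Write the denominator as Q(σ) = 1 + q1*σ. Requiring Q*f - P = O(σ^5) with deg P <= 3 kills the coefficients of σ^4..σ^4 in Q*f:
  σ^4: a_4 + q1*a_3 = 0, i.e. 2324595/262144 + (-18291/4096)*q1 = 0.
Solving this linear system: q1 = 8515/4288.
The numerator is Q*f truncated at degree 3: P0 = a_0 = 39/64; P1 = a_1 + q1*a_0 = 39429/274432; P2 = a_2 + q1*a_1 = 967785/1097728; P3 = a_3 + q1*a_2 = 26174967/17563648.


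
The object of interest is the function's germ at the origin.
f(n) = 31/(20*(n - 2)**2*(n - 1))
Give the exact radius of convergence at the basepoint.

Denominator factor (n - 1): pole of order 1 at 1, modulus 1.
Denominator factor (n - 2)^2: pole of order 2 at 2, modulus 2.
The radius of convergence is the smallest modulus among the singular points: 1.

The radius of convergence is 1.


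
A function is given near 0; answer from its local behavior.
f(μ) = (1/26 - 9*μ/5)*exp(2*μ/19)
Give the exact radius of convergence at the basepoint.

The factor exp(2*μ/19) is entire and contributes no finite singular point.
The polynomial part has no poles.
No finite singular points: the Taylor series at 0 converges everywhere.

The radius of convergence is infinite.


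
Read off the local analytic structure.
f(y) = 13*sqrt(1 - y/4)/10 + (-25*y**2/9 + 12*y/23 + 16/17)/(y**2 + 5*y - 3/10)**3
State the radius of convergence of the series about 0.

Denominator factor (y**2 + 5*y - 3/10)^3: discriminant 131/5, real irrational roots -5/2 + (1/10)*sqrt(655) and -5/2 - (1/10)*sqrt(655); poles of order 3, moduli -5/2 + (1/10)*sqrt(655) and 5/2 + (1/10)*sqrt(655).
Branch term (13/10)*sqrt(1 - y/(4)): its argument vanishes at y = 4, a square-root branch point, modulus 4.
The radius of convergence is the smallest modulus among the singular points: -5/2 + (1/10)*sqrt(655).

The radius of convergence is -5/2 + (1/10)*sqrt(655).


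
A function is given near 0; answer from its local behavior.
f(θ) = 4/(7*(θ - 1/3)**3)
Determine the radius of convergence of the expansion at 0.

Denominator factor (θ - 1/3)^3: pole of order 3 at 1/3, modulus 1/3.
The radius of convergence is the smallest modulus among the singular points: 1/3.

The radius of convergence is 1/3.


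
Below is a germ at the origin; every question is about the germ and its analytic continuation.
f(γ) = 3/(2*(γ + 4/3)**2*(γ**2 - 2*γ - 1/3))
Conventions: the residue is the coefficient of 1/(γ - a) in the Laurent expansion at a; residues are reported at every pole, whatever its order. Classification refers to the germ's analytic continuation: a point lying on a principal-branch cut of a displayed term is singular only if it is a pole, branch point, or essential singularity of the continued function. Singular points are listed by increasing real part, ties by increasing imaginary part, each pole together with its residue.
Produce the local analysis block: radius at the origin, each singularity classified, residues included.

Radius of convergence at 0: -1 + (2/3)*sqrt(3).
At -4/3: a pole of order 2; residue 567/1369.
At 1 - (2/3)*sqrt(3): a pole of order 1; residue -567/2738 - (1647/10952)*sqrt(3).
At 1 + (2/3)*sqrt(3): a pole of order 1; residue -567/2738 + (1647/10952)*sqrt(3).

Denominator factor (γ + 4/3)^2: pole of order 2 at -4/3, modulus 4/3.
Denominator factor (γ**2 - 2*γ - 1/3): discriminant 16/3, real irrational roots 1 + (2/3)*sqrt(3) and 1 - (2/3)*sqrt(3); poles of order 1, moduli 1 + (2/3)*sqrt(3) and -1 + (2/3)*sqrt(3).
The radius of convergence is the smallest modulus among the singular points: -1 + (2/3)*sqrt(3).
At the order-2 pole -4/3 set g(γ) = (γ - (-4/3))^2*f(γ) = 3/(2*(γ**2 - 2*γ - 1/3)).
Order-2 pole: residue = g'(a); g'(-4/3) = 567/1369, so the residue is 567/1369.
The factor γ**2 - 2*γ - 1/3 splits as (γ - a)(γ - a') with a = 1 - (2/3)*sqrt(3), a' = 1 + (2/3)*sqrt(3). At the order-1 pole a set g(γ) = (γ - a)*f(γ) = [3/(2*(γ + 4/3)**2)] / (γ - a').
Simple pole: residue = g(a) at a = 1 - (2/3)*sqrt(3), which is -567/2738 - (1647/10952)*sqrt(3).
The factor γ**2 - 2*γ - 1/3 splits as (γ - a)(γ - a') with a = 1 + (2/3)*sqrt(3), a' = 1 - (2/3)*sqrt(3). At the order-1 pole a set g(γ) = (γ - a)*f(γ) = [3/(2*(γ + 4/3)**2)] / (γ - a').
Simple pole: residue = g(a) at a = 1 + (2/3)*sqrt(3), which is -567/2738 + (1647/10952)*sqrt(3).
List the singular points by increasing real part (a conjugate pair: the negative imaginary part first).


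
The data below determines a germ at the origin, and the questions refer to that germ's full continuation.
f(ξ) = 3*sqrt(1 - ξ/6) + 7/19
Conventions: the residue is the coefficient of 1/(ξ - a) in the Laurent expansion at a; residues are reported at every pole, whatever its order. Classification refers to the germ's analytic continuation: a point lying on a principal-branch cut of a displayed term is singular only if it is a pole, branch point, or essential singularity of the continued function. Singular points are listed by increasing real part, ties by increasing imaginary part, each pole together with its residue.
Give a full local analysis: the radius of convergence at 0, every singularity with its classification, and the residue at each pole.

Branch term (3)*sqrt(1 - ξ/(6)): its argument vanishes at ξ = 6, a square-root branch point, modulus 6.
The radius of convergence is the smallest modulus among the singular points: 6.

Radius of convergence at 0: 6.
At 6: an algebraic (square-root) branch point.
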